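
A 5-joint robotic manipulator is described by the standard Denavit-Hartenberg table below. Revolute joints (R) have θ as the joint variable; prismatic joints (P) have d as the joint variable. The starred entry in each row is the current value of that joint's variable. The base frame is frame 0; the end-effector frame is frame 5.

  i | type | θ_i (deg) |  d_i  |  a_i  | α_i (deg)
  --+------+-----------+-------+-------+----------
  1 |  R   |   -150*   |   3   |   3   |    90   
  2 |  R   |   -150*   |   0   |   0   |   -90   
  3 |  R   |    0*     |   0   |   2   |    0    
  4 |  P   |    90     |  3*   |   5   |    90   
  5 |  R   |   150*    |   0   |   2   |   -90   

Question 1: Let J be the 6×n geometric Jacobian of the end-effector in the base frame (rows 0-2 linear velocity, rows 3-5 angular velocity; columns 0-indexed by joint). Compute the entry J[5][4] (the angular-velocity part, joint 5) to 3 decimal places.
axis z_4 = (0.7500,0.4330,-0.5000); lever o_n−o_4 = (-1.2990,1.2500,-0.8660)
cross product → J_v[:, 4] = (0.2500,1.2990,1.5000)
J_ω[:, 4] = z_4
entry J[5][4] = -0.5000

-0.500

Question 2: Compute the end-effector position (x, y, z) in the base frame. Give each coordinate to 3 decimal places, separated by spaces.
after link 1: o_1 = (-2.5981, -1.5000, 3.0000)
after link 2: o_2 = (-2.5981, -1.5000, 3.0000)
after link 3: o_3 = (-1.0981, -0.6340, 2.0000)
after link 4: o_4 = (0.1029, -5.7141, -0.5981)
after link 5: o_5 = (-1.1962, -4.4641, -1.4641)

-1.196 -4.464 -1.464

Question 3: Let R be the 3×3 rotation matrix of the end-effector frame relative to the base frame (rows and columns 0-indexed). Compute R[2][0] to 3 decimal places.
End-effector x-axis (col 0 of R) = (-0.6495,0.6250,-0.4330)
R[2][0] = -0.4330

-0.433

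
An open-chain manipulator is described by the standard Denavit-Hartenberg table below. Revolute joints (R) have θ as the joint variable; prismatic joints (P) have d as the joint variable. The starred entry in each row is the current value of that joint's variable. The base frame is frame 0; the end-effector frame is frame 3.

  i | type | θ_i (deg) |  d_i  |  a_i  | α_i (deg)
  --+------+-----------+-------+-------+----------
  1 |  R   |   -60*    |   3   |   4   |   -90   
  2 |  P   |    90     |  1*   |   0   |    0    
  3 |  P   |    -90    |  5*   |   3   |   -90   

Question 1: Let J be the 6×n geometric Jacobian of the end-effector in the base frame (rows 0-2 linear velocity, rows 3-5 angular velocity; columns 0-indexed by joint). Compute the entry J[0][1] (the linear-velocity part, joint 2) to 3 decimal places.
prismatic axis z_1 = (0.8660,0.5000,0.0000)
J_v[:, 1] = z_1; J_ω[:, 1] = (0,0,0)
entry J[0][1] = 0.8660

0.866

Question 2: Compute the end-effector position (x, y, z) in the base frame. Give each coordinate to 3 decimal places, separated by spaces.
8.696 -3.062 3.000

after link 1: o_1 = (2.0000, -3.4641, 3.0000)
after link 2: o_2 = (2.8660, -2.9641, 3.0000)
after link 3: o_3 = (8.6962, -3.0622, 3.0000)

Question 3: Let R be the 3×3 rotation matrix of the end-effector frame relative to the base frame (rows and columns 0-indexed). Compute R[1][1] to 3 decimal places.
-0.500

End-effector y-axis (col 1 of R) = (-0.8660,-0.5000,-0.0000)
R[1][1] = -0.5000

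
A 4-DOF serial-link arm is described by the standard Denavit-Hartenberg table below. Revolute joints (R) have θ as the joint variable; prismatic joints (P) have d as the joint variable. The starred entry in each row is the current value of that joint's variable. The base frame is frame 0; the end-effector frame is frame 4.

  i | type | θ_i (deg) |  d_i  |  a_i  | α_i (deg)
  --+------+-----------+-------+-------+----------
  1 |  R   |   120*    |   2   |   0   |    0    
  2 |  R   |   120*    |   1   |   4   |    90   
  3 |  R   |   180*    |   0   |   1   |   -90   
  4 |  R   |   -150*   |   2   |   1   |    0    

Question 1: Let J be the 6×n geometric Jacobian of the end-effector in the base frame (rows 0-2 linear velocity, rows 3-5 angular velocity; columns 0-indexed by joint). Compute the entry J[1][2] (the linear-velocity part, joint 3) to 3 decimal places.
axis z_2 = (-0.8660,0.5000,0.0000); lever o_n−o_2 = (-0.3660,0.3660,-2.0000)
cross product → J_v[:, 2] = (-1.0000,-1.7321,-0.1340)
J_ω[:, 2] = z_2
entry J[1][2] = -1.7321

-1.732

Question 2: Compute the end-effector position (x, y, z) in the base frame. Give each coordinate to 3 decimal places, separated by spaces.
after link 1: o_1 = (0.0000, 0.0000, 2.0000)
after link 2: o_2 = (-2.0000, -3.4641, 3.0000)
after link 3: o_3 = (-1.5000, -2.5981, 3.0000)
after link 4: o_4 = (-2.3660, -3.0981, 1.0000)

-2.366 -3.098 1.000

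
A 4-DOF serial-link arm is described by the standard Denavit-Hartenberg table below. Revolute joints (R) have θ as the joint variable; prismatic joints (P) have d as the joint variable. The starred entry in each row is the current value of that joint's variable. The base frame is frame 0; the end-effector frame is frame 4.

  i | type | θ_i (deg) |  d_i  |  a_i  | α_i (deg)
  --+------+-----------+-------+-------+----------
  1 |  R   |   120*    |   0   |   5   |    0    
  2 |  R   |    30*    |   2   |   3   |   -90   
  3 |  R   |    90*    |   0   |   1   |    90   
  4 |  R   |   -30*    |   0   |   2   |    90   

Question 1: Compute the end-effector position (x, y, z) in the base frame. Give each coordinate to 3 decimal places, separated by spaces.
-4.598 6.696 -0.732

after link 1: o_1 = (-2.5000, 4.3301, 0.0000)
after link 2: o_2 = (-5.0981, 5.8301, 2.0000)
after link 3: o_3 = (-5.0981, 5.8301, 1.0000)
after link 4: o_4 = (-4.5981, 6.6962, -0.7321)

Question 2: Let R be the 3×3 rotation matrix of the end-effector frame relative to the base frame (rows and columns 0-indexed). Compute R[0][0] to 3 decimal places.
End-effector x-axis (col 0 of R) = (0.2500,0.4330,-0.8660)
R[0][0] = 0.2500

0.250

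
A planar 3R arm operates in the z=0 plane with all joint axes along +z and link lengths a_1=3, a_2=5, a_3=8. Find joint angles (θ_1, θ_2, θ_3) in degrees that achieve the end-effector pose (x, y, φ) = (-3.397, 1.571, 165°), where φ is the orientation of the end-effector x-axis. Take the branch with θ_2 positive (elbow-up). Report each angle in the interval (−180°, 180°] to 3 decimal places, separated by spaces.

-89.990 119.996 134.994

wrist centre = target − a_3·(cos φ, sin φ) = (4.3304, -0.4996)
cos θ_2 = (19.0020−3²−5²)/(2·3·5) = -0.4999; θ_2 = 119.9956° (elbow-up)
β = atan2(-0.4996,4.3304) = -6.5805°; ψ = atan2(4.3303,0.5003) = 83.4092°
θ_1 = β − ψ = -89.9897°
θ_3 = φ − θ_1 − θ_2 = 134.9941° (wrapped to (-180°,180°])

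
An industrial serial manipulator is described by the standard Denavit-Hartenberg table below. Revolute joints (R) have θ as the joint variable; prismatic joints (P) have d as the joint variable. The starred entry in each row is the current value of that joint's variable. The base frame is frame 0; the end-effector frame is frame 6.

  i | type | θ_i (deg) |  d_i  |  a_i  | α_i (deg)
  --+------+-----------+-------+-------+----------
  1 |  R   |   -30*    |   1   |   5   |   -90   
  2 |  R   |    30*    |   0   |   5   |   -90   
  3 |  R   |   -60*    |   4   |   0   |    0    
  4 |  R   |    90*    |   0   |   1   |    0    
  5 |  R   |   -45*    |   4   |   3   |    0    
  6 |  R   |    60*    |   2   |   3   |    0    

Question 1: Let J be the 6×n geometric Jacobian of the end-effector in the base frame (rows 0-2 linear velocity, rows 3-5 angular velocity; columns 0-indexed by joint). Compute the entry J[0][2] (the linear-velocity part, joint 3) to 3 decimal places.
-4.326

axis z_2 = (-0.4330,0.2500,-0.8660); lever o_n−o_2 = (-0.8387,-1.6460,-11.6028)
cross product → J_v[:, 2] = (-4.3262,-4.2978,0.9224)
J_ω[:, 2] = z_2
entry J[0][2] = -4.3262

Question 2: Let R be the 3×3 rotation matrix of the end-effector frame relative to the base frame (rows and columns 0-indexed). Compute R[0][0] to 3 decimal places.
End-effector x-axis (col 0 of R) = (0.1768,-0.9186,-0.3536)
R[0][0] = 0.1768

0.177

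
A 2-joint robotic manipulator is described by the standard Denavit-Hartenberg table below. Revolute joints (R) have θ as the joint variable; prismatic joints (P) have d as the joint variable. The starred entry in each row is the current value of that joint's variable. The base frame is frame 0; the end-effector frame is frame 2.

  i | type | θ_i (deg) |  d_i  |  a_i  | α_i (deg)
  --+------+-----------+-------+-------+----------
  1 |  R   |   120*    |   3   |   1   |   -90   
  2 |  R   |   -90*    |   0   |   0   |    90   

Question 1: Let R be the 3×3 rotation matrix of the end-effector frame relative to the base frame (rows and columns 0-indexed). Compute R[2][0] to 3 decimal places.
End-effector x-axis (col 0 of R) = (0.0000,0.0000,1.0000)
R[2][0] = 1.0000

1.000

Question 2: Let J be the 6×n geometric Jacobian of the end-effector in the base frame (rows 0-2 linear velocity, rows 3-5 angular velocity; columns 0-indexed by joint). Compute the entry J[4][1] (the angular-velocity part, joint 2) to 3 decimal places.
-0.500

axis z_1 = (-0.8660,-0.5000,0.0000); lever o_n−o_1 = (0.0000,0.0000,0.0000)
cross product → J_v[:, 1] = (-0.0000,0.0000,0.0000)
J_ω[:, 1] = z_1
entry J[4][1] = -0.5000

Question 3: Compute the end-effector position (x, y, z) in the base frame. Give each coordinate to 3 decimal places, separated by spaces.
-0.500 0.866 3.000

after link 1: o_1 = (-0.5000, 0.8660, 3.0000)
after link 2: o_2 = (-0.5000, 0.8660, 3.0000)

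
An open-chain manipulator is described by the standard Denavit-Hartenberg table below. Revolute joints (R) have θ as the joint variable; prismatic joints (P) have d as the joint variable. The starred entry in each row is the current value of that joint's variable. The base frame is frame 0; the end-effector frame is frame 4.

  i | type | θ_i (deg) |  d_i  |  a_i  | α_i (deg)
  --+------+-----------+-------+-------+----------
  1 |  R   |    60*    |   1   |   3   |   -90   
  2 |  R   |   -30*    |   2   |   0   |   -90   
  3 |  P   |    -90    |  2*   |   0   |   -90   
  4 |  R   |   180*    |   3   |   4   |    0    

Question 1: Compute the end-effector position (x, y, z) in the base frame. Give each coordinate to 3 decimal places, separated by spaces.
after link 1: o_1 = (1.5000, 2.5981, 1.0000)
after link 2: o_2 = (-0.2321, 3.5981, 1.0000)
after link 3: o_3 = (0.2679, 4.4641, -0.7321)
after link 4: o_4 = (5.0311, 4.7141, 0.7679)

5.031 4.714 0.768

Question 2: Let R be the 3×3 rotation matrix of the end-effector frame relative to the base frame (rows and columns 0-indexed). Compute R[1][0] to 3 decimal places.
End-effector x-axis (col 0 of R) = (0.8660,-0.5000,-0.0000)
R[1][0] = -0.5000

-0.500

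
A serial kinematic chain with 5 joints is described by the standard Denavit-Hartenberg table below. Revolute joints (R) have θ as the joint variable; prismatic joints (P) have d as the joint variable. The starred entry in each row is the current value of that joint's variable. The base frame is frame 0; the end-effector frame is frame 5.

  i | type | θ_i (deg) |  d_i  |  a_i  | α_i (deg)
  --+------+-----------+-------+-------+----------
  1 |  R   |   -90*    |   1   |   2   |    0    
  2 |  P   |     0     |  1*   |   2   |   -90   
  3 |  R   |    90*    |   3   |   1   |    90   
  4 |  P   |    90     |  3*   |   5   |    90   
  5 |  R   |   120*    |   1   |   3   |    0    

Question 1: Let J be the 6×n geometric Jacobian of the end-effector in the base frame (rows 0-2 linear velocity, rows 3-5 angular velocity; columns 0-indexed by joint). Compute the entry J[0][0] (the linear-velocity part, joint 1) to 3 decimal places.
9.598

axis z_0 = ẑ; lever o_n−o_0 = (6.5000,-9.5981,0.0000)
cross product → J_v[:, 0] = (9.5981,6.5000,-0.0000)
J_ω[:, 0] = z_0
entry J[0][0] = 9.5981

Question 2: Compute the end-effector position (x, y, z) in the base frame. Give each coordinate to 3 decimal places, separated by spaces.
after link 1: o_1 = (0.0000, -2.0000, 1.0000)
after link 2: o_2 = (0.0000, -4.0000, 2.0000)
after link 3: o_3 = (3.0000, -4.0000, 1.0000)
after link 4: o_4 = (8.0000, -7.0000, 1.0000)
after link 5: o_5 = (6.5000, -9.5981, 0.0000)

6.500 -9.598 0.000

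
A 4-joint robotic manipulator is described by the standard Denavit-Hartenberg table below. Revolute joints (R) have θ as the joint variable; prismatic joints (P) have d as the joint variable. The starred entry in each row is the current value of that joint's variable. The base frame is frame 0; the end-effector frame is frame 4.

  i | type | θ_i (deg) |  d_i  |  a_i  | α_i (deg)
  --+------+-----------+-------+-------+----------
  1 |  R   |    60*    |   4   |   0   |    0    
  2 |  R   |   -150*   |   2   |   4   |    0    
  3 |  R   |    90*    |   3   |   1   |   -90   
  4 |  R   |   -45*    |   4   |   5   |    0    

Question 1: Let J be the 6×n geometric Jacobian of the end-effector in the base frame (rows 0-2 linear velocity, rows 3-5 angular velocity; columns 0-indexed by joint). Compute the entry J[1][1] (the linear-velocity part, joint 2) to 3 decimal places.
axis z_1 = (0.0000,0.0000,1.0000); lever o_n−o_1 = (4.5355,-0.0000,8.5355)
cross product → J_v[:, 1] = (0.0000,4.5355,-0.0000)
J_ω[:, 1] = z_1
entry J[1][1] = 4.5355

4.536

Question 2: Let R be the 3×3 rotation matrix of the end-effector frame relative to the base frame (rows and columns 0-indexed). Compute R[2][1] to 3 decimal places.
End-effector y-axis (col 1 of R) = (0.7071,-0.0000,-0.7071)
R[2][1] = -0.7071

-0.707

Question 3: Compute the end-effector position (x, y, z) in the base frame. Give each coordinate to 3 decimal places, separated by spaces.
after link 1: o_1 = (0.0000, 0.0000, 4.0000)
after link 2: o_2 = (-0.0000, -4.0000, 6.0000)
after link 3: o_3 = (1.0000, -4.0000, 9.0000)
after link 4: o_4 = (4.5355, -0.0000, 12.5355)

4.536 -0.000 12.536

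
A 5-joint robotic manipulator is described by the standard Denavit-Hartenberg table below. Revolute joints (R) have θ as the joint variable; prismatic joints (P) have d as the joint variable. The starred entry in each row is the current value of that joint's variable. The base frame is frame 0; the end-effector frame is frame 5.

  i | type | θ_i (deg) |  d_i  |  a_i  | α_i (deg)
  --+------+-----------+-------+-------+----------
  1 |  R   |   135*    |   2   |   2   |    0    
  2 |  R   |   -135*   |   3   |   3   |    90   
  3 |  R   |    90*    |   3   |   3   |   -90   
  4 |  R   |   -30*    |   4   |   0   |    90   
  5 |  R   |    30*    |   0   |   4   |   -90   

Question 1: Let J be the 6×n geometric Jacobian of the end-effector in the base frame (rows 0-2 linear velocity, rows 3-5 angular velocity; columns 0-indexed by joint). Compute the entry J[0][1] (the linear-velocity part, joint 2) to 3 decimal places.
axis z_1 = (0.0000,0.0000,1.0000); lever o_n−o_1 = (-3.0000,-4.7321,9.0000)
cross product → J_v[:, 1] = (4.7321,-3.0000,0.0000)
J_ω[:, 1] = z_1
entry J[0][1] = 4.7321

4.732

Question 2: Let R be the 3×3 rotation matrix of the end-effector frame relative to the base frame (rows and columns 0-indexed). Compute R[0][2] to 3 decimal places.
-0.866

End-effector z-axis (col 2 of R) = (-0.8660,0.2500,-0.4330)
R[0][2] = -0.8660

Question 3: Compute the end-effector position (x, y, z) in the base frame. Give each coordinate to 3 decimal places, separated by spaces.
after link 1: o_1 = (-1.4142, 1.4142, 2.0000)
after link 2: o_2 = (1.5858, 1.4142, 5.0000)
after link 3: o_3 = (1.5858, -1.5858, 8.0000)
after link 4: o_4 = (-2.4142, -1.5858, 8.0000)
after link 5: o_5 = (-4.4142, -3.3178, 11.0000)

-4.414 -3.318 11.000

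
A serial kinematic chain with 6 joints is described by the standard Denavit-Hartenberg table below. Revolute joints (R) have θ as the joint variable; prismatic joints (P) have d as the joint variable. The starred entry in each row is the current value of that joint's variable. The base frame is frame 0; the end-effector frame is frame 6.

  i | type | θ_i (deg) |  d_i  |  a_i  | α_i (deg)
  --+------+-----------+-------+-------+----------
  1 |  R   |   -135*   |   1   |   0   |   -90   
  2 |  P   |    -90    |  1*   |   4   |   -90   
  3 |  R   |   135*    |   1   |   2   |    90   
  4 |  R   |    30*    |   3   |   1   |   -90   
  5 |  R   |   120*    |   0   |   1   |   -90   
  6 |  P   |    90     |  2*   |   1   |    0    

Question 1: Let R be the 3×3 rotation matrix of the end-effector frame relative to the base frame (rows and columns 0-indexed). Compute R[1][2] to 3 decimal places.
End-effector z-axis (col 2 of R) = (0.4312,0.1812,0.8839)
R[1][2] = 0.1812

0.181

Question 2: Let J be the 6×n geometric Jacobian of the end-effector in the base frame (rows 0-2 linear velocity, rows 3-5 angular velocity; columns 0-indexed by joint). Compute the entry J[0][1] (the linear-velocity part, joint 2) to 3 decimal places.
prismatic axis z_1 = (0.7071,-0.7071,0.0000)
J_v[:, 1] = z_1; J_ω[:, 1] = (0,0,0)
entry J[0][1] = 0.7071

0.707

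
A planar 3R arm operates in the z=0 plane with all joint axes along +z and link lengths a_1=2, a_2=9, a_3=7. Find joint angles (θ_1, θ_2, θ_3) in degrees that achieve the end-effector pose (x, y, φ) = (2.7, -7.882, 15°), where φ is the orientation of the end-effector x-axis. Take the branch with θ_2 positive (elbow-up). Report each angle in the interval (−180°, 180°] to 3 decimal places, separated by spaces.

wrist centre = target − a_3·(cos φ, sin φ) = (-4.0615, -9.6937)
cos θ_2 = (110.4641−2²−9²)/(2·2·9) = 0.7073; θ_2 = 44.9814° (elbow-up)
β = atan2(-9.6937,-4.0615) = -112.7327°; ψ = atan2(6.3619,8.3660) = 37.2510°
θ_1 = β − ψ = -149.9837°
θ_3 = φ − θ_1 − θ_2 = 120.0023° (wrapped to (-180°,180°])

-149.984 44.981 120.002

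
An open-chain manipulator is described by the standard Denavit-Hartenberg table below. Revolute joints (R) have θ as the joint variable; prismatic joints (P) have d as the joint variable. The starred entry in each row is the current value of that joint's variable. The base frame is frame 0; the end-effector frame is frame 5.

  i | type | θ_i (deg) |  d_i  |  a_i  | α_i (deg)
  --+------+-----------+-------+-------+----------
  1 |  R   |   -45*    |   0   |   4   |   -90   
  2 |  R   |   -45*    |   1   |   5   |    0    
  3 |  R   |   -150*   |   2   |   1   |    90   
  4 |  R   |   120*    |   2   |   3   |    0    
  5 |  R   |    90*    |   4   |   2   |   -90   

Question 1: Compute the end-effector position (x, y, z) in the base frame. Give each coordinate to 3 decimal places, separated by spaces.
after link 1: o_1 = (2.8284, -2.8284, 0.0000)
after link 2: o_2 = (6.0355, -4.6213, 3.5355)
after link 3: o_3 = (6.7667, -2.5241, 3.2767)
after link 4: o_4 = (9.9944, -2.0775, 1.7331)
after link 5: o_5 = (11.2024, -4.6997, -1.6823)

11.202 -4.700 -1.682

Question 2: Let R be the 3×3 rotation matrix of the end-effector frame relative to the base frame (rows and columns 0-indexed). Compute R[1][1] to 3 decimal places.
0.183

End-effector y-axis (col 1 of R) = (-0.1830,0.1830,0.9659)
R[1][1] = 0.1830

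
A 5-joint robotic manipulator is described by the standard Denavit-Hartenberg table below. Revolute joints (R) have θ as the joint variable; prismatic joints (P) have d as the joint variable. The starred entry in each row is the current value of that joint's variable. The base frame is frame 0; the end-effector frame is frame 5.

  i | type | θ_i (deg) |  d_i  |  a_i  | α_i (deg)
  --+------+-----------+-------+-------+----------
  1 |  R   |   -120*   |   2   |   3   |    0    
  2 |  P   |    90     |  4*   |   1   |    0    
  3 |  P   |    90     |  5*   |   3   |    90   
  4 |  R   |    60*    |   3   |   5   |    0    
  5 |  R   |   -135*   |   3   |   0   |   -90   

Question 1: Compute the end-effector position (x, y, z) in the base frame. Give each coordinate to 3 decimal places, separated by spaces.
7.312 -1.335 15.330

after link 1: o_1 = (-1.5000, -2.5981, 2.0000)
after link 2: o_2 = (-0.6340, -3.0981, 6.0000)
after link 3: o_3 = (0.8660, -0.5000, 11.0000)
after link 4: o_4 = (4.7141, 0.1651, 15.3301)
after link 5: o_5 = (7.3122, -1.3349, 15.3301)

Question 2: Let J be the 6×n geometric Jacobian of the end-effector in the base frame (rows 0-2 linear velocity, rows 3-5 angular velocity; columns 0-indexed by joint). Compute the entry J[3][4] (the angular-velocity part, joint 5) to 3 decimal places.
axis z_4 = (0.8660,-0.5000,0.0000); lever o_n−o_4 = (2.5981,-1.5000,0.0000)
cross product → J_v[:, 4] = (0.0000,0.0000,0.0000)
J_ω[:, 4] = z_4
entry J[3][4] = 0.8660

0.866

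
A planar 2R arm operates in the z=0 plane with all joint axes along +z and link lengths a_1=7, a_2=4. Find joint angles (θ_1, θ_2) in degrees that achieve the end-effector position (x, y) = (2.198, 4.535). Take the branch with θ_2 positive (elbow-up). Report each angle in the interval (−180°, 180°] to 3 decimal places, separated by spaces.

cos θ_2 = (25.3974−7²−4²)/(2·7·4) = -0.7072; θ_2 = 135.0066° (elbow-up)
β = atan2(4.5350,2.1980) = 64.1417°; ψ = atan2(2.8281,4.1712) = 34.1372°
θ_1 = β − ψ = 30.0045°

30.004 135.007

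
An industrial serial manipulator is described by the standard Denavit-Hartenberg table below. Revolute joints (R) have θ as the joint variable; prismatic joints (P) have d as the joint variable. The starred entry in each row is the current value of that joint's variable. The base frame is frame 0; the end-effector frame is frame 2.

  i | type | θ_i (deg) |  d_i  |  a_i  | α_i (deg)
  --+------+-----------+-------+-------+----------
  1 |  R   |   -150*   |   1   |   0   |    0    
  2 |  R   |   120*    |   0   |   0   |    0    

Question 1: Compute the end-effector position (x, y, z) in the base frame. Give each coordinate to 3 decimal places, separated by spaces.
after link 1: o_1 = (0.0000, 0.0000, 1.0000)
after link 2: o_2 = (0.0000, 0.0000, 1.0000)

0.000 0.000 1.000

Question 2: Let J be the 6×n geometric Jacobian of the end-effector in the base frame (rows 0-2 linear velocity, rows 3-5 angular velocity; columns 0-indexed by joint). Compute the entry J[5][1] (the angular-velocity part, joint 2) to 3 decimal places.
axis z_1 = (0.0000,0.0000,1.0000); lever o_n−o_1 = (0.0000,0.0000,0.0000)
cross product → J_v[:, 1] = (0.0000,0.0000,0.0000)
J_ω[:, 1] = z_1
entry J[5][1] = 1.0000

1.000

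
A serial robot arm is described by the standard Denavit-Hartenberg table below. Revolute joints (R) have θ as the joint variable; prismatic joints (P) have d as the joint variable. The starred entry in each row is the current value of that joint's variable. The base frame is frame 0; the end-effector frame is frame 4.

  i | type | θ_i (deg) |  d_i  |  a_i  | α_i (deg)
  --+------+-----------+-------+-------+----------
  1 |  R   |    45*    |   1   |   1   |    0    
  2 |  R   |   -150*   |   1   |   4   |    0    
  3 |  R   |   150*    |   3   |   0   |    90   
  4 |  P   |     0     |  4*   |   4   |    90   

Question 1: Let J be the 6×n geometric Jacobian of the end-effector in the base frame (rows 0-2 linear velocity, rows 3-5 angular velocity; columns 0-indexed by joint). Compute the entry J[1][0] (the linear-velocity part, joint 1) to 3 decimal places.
5.329

axis z_0 = ẑ; lever o_n−o_0 = (5.3287,-3.1566,5.0000)
cross product → J_v[:, 0] = (3.1566,5.3287,-0.0000)
J_ω[:, 0] = z_0
entry J[1][0] = 5.3287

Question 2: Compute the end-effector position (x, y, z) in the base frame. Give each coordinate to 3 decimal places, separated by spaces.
5.329 -3.157 5.000

after link 1: o_1 = (0.7071, 0.7071, 1.0000)
after link 2: o_2 = (-0.3282, -3.1566, 2.0000)
after link 3: o_3 = (-0.3282, -3.1566, 5.0000)
after link 4: o_4 = (5.3287, -3.1566, 5.0000)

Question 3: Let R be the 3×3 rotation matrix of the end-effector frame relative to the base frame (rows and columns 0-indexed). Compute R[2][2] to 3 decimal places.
End-effector z-axis (col 2 of R) = (0.0000,-0.0000,-1.0000)
R[2][2] = -1.0000

-1.000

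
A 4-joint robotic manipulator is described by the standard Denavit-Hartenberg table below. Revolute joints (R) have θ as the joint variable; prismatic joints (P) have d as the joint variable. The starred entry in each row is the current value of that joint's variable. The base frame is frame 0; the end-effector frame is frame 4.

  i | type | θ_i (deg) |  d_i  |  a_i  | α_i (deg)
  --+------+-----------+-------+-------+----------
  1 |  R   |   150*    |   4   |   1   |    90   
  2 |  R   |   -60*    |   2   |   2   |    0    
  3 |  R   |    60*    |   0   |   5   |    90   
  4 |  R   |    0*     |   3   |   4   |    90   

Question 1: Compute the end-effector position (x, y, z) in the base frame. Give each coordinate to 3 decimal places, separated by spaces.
-8.526 7.232 -0.732

after link 1: o_1 = (-0.8660, 0.5000, 4.0000)
after link 2: o_2 = (-0.7321, 2.7321, 2.2679)
after link 3: o_3 = (-5.0622, 5.2321, 2.2679)
after link 4: o_4 = (-8.5263, 7.2321, -0.7321)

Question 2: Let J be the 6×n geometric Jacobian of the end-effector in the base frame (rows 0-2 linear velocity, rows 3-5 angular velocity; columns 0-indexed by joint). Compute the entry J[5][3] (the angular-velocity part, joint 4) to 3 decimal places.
-1.000

axis z_3 = (0.0000,0.0000,-1.0000); lever o_n−o_3 = (-3.4641,2.0000,-3.0000)
cross product → J_v[:, 3] = (2.0000,3.4641,0.0000)
J_ω[:, 3] = z_3
entry J[5][3] = -1.0000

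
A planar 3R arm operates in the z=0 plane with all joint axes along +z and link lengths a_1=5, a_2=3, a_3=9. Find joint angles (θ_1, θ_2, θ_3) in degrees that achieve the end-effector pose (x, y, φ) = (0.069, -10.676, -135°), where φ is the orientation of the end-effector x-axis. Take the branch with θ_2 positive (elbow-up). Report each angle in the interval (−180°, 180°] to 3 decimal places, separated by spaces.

wrist centre = target − a_3·(cos φ, sin φ) = (6.4330, -4.3120)
cos θ_2 = (59.9767−5²−3²)/(2·5·3) = 0.8659; θ_2 = 30.0156° (elbow-up)
β = atan2(-4.3120,6.4330) = -33.8341°; ψ = atan2(1.5007,7.5977) = 11.1734°
θ_1 = β − ψ = -45.0075°
θ_3 = φ − θ_1 − θ_2 = -120.0082° (wrapped to (-180°,180°])

-45.007 30.016 -120.008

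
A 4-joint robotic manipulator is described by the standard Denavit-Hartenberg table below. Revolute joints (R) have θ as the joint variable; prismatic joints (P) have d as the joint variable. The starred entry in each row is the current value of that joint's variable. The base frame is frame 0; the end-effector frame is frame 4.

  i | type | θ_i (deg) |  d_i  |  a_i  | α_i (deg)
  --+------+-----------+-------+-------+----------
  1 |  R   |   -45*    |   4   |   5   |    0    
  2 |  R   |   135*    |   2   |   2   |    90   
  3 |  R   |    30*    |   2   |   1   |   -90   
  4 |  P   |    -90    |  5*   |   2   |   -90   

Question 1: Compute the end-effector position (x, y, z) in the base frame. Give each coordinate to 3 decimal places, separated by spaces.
7.536 -3.170 10.830

after link 1: o_1 = (3.5355, -3.5355, 4.0000)
after link 2: o_2 = (3.5355, -1.5355, 6.0000)
after link 3: o_3 = (5.5355, -0.6695, 6.5000)
after link 4: o_4 = (7.5355, -3.1695, 10.8301)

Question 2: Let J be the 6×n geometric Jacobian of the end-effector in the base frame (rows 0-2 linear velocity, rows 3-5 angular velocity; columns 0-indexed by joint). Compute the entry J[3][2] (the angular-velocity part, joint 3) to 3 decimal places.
1.000

axis z_2 = (1.0000,0.0000,0.0000); lever o_n−o_2 = (4.0000,-1.6340,4.8301)
cross product → J_v[:, 2] = (0.0000,-4.8301,-1.6340)
J_ω[:, 2] = z_2
entry J[3][2] = 1.0000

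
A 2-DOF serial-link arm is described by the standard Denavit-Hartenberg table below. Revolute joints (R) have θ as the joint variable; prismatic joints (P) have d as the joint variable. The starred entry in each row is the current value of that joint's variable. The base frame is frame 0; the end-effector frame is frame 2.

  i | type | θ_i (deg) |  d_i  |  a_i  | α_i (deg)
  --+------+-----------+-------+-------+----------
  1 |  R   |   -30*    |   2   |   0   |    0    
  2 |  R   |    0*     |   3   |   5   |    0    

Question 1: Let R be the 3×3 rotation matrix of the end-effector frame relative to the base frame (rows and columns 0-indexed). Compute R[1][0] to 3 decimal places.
-0.500

End-effector x-axis (col 0 of R) = (0.8660,-0.5000,0.0000)
R[1][0] = -0.5000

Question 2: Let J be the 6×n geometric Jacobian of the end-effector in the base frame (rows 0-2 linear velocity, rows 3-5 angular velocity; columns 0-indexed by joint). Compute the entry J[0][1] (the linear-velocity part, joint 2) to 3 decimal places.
axis z_1 = (0.0000,0.0000,1.0000); lever o_n−o_1 = (4.3301,-2.5000,3.0000)
cross product → J_v[:, 1] = (2.5000,4.3301,-0.0000)
J_ω[:, 1] = z_1
entry J[0][1] = 2.5000

2.500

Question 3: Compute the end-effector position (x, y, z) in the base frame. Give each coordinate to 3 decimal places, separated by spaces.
4.330 -2.500 5.000

after link 1: o_1 = (0.0000, 0.0000, 2.0000)
after link 2: o_2 = (4.3301, -2.5000, 5.0000)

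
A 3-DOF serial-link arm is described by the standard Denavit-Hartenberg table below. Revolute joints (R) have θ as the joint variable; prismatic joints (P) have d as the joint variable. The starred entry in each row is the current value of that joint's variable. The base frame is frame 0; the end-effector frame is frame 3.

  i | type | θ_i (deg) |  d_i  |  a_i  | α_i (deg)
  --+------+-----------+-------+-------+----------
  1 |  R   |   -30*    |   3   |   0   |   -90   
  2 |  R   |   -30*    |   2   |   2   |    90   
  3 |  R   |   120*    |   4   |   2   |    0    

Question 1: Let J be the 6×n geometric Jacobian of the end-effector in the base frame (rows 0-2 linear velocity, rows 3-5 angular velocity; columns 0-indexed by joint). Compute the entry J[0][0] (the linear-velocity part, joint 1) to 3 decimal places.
axis z_0 = ẑ; lever o_n−o_0 = (0.8840,3.7990,6.9641)
cross product → J_v[:, 0] = (-3.7990,0.8840,0.0000)
J_ω[:, 0] = z_0
entry J[0][0] = -3.7990

-3.799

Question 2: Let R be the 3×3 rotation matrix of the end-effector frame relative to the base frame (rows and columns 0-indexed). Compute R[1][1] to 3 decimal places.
-0.058

End-effector y-axis (col 1 of R) = (-0.8995,-0.0580,-0.4330)
R[1][1] = -0.0580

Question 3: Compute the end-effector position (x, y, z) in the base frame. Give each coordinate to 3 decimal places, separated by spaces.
after link 1: o_1 = (0.0000, 0.0000, 3.0000)
after link 2: o_2 = (2.5000, 0.8660, 4.0000)
after link 3: o_3 = (0.8840, 3.7990, 6.9641)

0.884 3.799 6.964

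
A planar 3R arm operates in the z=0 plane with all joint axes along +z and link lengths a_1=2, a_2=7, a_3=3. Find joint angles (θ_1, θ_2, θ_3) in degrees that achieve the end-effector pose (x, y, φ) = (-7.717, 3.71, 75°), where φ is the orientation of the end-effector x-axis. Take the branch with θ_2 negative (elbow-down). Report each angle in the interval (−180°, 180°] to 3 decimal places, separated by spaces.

-150.002 -45.001 -89.996

wrist centre = target − a_3·(cos φ, sin φ) = (-8.4935, 0.8122)
cos θ_2 = (72.7985−2²−7²)/(2·2·7) = 0.7071; θ_2 = -45.0014° (elbow-down)
β = atan2(0.8122,-8.4935) = 174.5375°; ψ = atan2(-4.9499,6.9496) = -35.4603°
θ_1 = β − ψ = 209.9978°
θ_3 = φ − θ_1 − θ_2 = -89.9964° (wrapped to (-180°,180°])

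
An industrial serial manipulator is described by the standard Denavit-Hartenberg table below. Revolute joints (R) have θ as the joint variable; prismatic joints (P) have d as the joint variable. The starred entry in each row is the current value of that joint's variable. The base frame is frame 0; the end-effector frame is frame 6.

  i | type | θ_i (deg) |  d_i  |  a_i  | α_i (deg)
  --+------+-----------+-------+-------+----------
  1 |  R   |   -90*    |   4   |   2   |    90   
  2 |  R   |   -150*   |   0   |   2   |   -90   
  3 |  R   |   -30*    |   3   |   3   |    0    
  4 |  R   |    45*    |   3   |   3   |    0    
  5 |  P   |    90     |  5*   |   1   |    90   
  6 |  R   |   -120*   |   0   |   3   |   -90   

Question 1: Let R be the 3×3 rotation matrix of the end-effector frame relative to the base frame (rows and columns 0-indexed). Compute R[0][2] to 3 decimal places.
0.837

End-effector z-axis (col 2 of R) = (0.8365,0.0559,0.5451)
R[0][2] = 0.8365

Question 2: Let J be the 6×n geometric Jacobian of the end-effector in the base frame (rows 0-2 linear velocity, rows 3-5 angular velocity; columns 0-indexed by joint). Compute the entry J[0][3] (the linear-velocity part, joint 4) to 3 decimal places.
axis z_3 = (-0.0000,-0.5000,-0.8660); lever o_n−o_3 = (0.2935,-0.0793,-6.1918)
cross product → J_v[:, 3] = (3.0272,-0.2542,0.1467)
J_ω[:, 3] = z_3
entry J[0][3] = 3.0272

3.027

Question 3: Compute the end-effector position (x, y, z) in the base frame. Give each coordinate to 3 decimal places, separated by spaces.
after link 1: o_1 = (0.0000, -2.0000, 4.0000)
after link 2: o_2 = (-0.0000, -0.2679, 3.0000)
after link 3: o_3 = (-1.5000, 0.4821, -0.8971)
after link 4: o_4 = (-0.7235, 1.4916, -4.9441)
after link 5: o_5 = (0.2424, -1.2325, -9.1448)
after link 6: o_6 = (-1.2065, 0.4027, -7.0889)

-1.207 0.403 -7.089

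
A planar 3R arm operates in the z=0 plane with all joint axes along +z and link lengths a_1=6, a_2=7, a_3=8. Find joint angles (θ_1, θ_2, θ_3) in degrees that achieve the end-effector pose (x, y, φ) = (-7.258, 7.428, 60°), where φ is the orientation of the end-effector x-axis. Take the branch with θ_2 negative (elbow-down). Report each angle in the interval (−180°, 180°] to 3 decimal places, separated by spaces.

wrist centre = target − a_3·(cos φ, sin φ) = (-11.2580, 0.4998)
cos θ_2 = (126.9924−6²−7²)/(2·6·7) = 0.4999; θ_2 = -60.0060° (elbow-down)
β = atan2(0.4998,-11.2580) = 177.4580°; ψ = atan2(-6.0625,9.4994) = -32.5462°
θ_1 = β − ψ = 210.0043°
θ_3 = φ − θ_1 − θ_2 = -89.9983° (wrapped to (-180°,180°])

-149.996 -60.006 -89.998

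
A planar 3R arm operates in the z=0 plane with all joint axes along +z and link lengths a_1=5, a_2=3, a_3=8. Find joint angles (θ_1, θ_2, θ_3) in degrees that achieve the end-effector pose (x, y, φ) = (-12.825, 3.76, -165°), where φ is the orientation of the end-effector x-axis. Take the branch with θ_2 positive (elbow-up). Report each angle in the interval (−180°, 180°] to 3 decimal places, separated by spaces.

wrist centre = target − a_3·(cos φ, sin φ) = (-5.0976, 5.8306)
cos θ_2 = (59.9808−5²−3²)/(2·5·3) = 0.8660; θ_2 = 29.9999° (elbow-up)
β = atan2(5.8306,-5.0976) = 131.1629°; ψ = atan2(1.5000,7.5981) = 11.1676°
θ_1 = β − ψ = 119.9953°
θ_3 = φ − θ_1 − θ_2 = 45.0048° (wrapped to (-180°,180°])

119.995 30.000 45.005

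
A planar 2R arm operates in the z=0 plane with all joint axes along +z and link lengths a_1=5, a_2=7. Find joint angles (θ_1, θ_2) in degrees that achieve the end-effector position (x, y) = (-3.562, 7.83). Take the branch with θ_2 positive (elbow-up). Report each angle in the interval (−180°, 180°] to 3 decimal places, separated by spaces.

59.998 90.003

cos θ_2 = (73.9967−5²−7²)/(2·5·7) = -0.0000; θ_2 = 90.0027° (elbow-up)
β = atan2(7.8300,-3.5620) = 114.4616°; ψ = atan2(7.0000,4.9997) = 54.4641°
θ_1 = β − ψ = 59.9975°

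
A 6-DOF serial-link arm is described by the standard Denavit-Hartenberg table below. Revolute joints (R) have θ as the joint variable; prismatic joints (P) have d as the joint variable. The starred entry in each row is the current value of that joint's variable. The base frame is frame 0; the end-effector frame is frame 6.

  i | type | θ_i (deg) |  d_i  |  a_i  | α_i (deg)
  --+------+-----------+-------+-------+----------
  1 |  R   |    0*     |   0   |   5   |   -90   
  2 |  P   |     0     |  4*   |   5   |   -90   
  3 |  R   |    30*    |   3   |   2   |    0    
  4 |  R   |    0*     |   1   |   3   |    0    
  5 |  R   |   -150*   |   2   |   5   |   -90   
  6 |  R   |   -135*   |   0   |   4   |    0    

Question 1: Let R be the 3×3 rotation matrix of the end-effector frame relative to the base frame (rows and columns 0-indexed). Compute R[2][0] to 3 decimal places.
End-effector x-axis (col 0 of R) = (0.3536,-0.6124,-0.7071)
R[2][0] = -0.7071

-0.707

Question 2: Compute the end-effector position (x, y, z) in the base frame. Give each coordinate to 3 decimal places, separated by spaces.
13.244 3.381 -8.828

after link 1: o_1 = (5.0000, 0.0000, 0.0000)
after link 2: o_2 = (10.0000, 4.0000, 0.0000)
after link 3: o_3 = (11.7321, 3.0000, -3.0000)
after link 4: o_4 = (14.3301, 1.5000, -4.0000)
after link 5: o_5 = (11.8301, 5.8301, -6.0000)
after link 6: o_6 = (13.2443, 3.3806, -8.8284)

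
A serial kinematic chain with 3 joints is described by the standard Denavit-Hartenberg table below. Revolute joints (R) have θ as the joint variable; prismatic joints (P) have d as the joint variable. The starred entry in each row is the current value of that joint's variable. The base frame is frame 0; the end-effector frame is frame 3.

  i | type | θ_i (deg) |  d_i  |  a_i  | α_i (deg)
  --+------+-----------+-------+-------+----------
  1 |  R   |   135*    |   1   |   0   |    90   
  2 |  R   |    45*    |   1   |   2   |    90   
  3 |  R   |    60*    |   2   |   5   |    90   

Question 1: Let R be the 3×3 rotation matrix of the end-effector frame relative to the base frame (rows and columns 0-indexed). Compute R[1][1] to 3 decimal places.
End-effector y-axis (col 1 of R) = (-0.5000,0.5000,-0.7071)
R[1][1] = 0.5000

0.500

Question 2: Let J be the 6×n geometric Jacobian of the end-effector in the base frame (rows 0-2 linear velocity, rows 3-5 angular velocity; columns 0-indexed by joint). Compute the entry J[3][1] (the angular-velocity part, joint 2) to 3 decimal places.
axis z_1 = (0.7071,0.7071,0.0000); lever o_n−o_1 = (0.5190,7.0190,1.7678)
cross product → J_v[:, 1] = (1.2500,-1.2500,4.5962)
J_ω[:, 1] = z_1
entry J[3][1] = 0.7071

0.707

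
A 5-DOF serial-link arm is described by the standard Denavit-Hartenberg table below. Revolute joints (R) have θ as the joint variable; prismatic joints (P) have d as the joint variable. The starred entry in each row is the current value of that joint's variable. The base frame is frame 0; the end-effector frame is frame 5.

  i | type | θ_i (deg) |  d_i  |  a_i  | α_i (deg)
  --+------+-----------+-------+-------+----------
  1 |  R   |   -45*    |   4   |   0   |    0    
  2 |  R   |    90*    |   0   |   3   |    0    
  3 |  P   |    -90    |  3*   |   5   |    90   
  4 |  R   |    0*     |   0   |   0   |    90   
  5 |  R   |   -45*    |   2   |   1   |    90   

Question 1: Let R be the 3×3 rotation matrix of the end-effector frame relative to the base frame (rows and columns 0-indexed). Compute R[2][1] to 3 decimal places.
-1.000

End-effector y-axis (col 1 of R) = (-0.0000,-0.0000,-1.0000)
R[2][1] = -1.0000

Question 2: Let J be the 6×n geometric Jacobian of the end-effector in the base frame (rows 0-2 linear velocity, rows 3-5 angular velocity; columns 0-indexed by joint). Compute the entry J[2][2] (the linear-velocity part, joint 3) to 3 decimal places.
prismatic axis z_2 = (0.0000,0.0000,1.0000)
J_v[:, 2] = z_2; J_ω[:, 2] = (0,0,0)
entry J[2][2] = 1.0000

1.000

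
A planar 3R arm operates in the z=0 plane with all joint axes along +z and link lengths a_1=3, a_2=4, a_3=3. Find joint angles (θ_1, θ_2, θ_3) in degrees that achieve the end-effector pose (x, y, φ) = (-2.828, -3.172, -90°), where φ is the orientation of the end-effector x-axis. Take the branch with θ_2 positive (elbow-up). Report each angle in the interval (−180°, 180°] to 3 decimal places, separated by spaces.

wrist centre = target − a_3·(cos φ, sin φ) = (-2.8280, -0.1720)
cos θ_2 = (8.0272−3²−4²)/(2·3·4) = -0.7072; θ_2 = 135.0077° (elbow-up)
β = atan2(-0.1720,-2.8280) = -176.5195°; ψ = atan2(2.8280,0.1712) = 86.5359°
θ_1 = β − ψ = -263.0554°
θ_3 = φ − θ_1 − θ_2 = 38.0477° (wrapped to (-180°,180°])

96.945 135.008 38.048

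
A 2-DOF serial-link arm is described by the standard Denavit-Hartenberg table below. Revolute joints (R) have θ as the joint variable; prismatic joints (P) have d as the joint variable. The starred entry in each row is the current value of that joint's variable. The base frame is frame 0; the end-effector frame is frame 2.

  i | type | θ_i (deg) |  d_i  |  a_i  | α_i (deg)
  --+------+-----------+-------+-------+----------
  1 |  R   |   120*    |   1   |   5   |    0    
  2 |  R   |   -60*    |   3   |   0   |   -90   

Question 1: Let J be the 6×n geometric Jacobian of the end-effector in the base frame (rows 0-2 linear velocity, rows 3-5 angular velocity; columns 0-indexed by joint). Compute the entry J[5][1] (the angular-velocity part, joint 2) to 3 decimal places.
axis z_1 = (0.0000,0.0000,1.0000); lever o_n−o_1 = (0.0000,0.0000,3.0000)
cross product → J_v[:, 1] = (0.0000,0.0000,0.0000)
J_ω[:, 1] = z_1
entry J[5][1] = 1.0000

1.000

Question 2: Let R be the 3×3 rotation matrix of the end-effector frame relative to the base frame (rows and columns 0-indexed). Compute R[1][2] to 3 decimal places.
End-effector z-axis (col 2 of R) = (-0.8660,0.5000,0.0000)
R[1][2] = 0.5000

0.500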